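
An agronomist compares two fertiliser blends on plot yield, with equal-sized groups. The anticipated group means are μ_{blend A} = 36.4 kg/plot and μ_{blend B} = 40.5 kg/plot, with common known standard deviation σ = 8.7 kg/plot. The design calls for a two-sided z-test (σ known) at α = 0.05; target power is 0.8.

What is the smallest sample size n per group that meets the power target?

n = 71 per group

Standardized effect: d = |μ_{blend A} − μ_{blend B}| / σ = |36.4 − 40.5| / 8.7 = 0.4713
For power 0.8 need Φ(δ − z_{0.025}) = 0.8, so δ = z_{0.025} + z_{0.20} = 1.960 + 0.842 = 2.802.
(Ignoring the negligible lower-tail rejection probability gives the usual closed-form inversion.)
δ = d·√(n/2) ⇒ n = 2(δ/d)² = 2 × (2.802 / 0.4713)² = 70.68.
Round up to the next whole unit.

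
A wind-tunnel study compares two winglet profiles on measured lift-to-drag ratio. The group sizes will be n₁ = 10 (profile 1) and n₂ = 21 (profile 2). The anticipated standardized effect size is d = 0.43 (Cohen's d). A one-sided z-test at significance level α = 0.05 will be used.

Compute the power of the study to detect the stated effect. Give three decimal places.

Power ≈ 0.300

Noncentrality parameter: δ = d / √(1/n₁ + 1/n₂) = 0.43 / √(1/10 + 1/21) = 1.1192
One-sided α = 0.05 → critical value z_{0.05} = 1.645.
Power = P(Z > 1.645 − δ) = Φ(-0.526) = 0.2996.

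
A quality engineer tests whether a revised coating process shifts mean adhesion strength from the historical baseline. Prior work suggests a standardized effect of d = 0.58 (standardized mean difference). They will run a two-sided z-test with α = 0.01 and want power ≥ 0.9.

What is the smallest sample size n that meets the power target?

For power 0.9 need Φ(δ − z_{0.005}) = 0.9, so δ = z_{0.005} + z_{0.10} = 2.576 + 1.282 = 3.857.
(Ignoring the negligible lower-tail rejection probability gives the usual closed-form inversion.)
δ = d·√n ⇒ n = (δ/d)² = (3.857 / 0.58)² = 44.23.
Round up to the next whole unit.

n = 45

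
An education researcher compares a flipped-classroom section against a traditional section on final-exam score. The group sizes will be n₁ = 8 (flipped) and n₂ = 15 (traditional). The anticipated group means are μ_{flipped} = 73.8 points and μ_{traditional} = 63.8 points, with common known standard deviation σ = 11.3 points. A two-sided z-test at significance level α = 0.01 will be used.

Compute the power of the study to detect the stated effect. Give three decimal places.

Standardized effect: d = |μ_{flipped} − μ_{traditional}| / σ = |73.8 − 63.8| / 11.3 = 0.8850
Noncentrality parameter: δ = d / √(1/n₁ + 1/n₂) = 0.8850 / √(1/8 + 1/15) = 2.0214
Two-sided α = 0.01 → critical value z_{0.005} = 2.576.
Power = Φ(δ − 2.576) + Φ(−δ − 2.576) = Φ(-0.554) + Φ(-4.597) = 0.2896 + 0.0000 = 0.2896.

Power ≈ 0.290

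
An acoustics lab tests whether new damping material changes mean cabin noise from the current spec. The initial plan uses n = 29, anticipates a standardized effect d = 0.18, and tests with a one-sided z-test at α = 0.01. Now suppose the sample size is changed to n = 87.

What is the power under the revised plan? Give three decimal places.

With n = 87: δ = d·√n = 0.18 × √87 = 1.6789. Critical value z_{0.01} = 2.326.
Revised power = Φ(δ − 2.326) = Φ(-0.647) = 0.2587.

Power ≈ 0.259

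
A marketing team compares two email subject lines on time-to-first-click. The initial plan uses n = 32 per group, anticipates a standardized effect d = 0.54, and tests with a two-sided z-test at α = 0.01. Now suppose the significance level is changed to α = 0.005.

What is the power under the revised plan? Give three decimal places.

δ = d·√(n/2) = 0.54 × √(32/2) = 2.1600 (unchanged). New critical value: z_{0.0025} = 2.807.
Revised power = Φ(δ − 2.807) + Φ(−δ − 2.807) = Φ(-0.647) + Φ(-4.967) = 0.2588 + 0.0000 = 0.2588.

Power ≈ 0.259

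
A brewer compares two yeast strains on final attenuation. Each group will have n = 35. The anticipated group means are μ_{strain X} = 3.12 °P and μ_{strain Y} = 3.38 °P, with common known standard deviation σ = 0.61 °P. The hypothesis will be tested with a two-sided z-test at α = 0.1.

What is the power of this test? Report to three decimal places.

Power ≈ 0.555

Standardized effect: d = |μ_{strain X} − μ_{strain Y}| / σ = |3.12 − 3.38| / 0.61 = 0.4262
Noncentrality parameter: δ = d·√(n/2) = 0.4262 × √(35/2) = 1.7830
Two-sided α = 0.1 → critical value z_{0.05} = 1.645.
Power = Φ(δ − 1.645) + Φ(−δ − 1.645) = Φ(0.138) + Φ(-3.428) = 0.5550 + 0.0003 = 0.5553.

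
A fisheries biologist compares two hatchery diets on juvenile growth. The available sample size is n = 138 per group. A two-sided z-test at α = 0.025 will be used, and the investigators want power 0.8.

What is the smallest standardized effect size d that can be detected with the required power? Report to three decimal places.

Need Φ(δ − 2.241) = 0.8, so δ = 2.241 + 0.842 = 3.083.
(The second rejection-region term Φ(−δ − z_{α/2}) is negligible and dropped.)
δ = d·√(n/2) ⇒ d = δ/√(n/2) = 3.083/√(138/2) = 0.3712.

d ≈ 0.371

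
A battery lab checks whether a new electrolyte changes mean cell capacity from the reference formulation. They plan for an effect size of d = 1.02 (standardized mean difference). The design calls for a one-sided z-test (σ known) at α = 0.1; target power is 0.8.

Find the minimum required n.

For power 0.8 need Φ(δ − z_{0.1}) = 0.8, so δ = z_{0.1} + z_{0.20} = 1.282 + 0.842 = 2.123.
δ = d·√n ⇒ n = (δ/d)² = (2.123 / 1.02)² = 4.33.
Rounding up, n = 5.

n = 5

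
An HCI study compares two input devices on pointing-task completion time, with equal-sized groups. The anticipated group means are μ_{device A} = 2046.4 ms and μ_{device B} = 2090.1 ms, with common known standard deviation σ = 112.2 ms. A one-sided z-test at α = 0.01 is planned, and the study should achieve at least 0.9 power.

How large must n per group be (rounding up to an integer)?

Standardized effect: d = |μ_{device A} − μ_{device B}| / σ = |2046.4 − 2090.1| / 112.2 = 0.3895
Set Φ(δ − 2.326) = 0.9; then δ − 2.326 = Φ⁻¹(0.9) = 1.282, giving δ = 3.608.
δ = d·√(n/2) ⇒ n = 2(δ/d)² = 2 × (3.608 / 0.3895)² = 171.62.
Rounding up, n = 172 per group.

n = 172 per group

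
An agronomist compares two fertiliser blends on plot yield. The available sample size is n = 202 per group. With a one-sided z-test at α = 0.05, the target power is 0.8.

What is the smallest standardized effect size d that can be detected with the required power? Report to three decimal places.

Need Φ(δ − 1.645) = 0.8, so δ = 1.645 + 0.842 = 2.486.
δ = d·√(n/2) ⇒ d = δ/√(n/2) = 2.486/√(202/2) = 0.2474.

d ≈ 0.247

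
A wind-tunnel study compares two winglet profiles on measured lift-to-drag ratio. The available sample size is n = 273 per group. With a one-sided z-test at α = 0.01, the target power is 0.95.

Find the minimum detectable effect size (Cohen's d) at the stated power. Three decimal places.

Need Φ(δ − 2.326) = 0.95, so δ = 2.326 + 1.645 = 3.971.
δ = d·√(n/2) ⇒ d = δ/√(n/2) = 3.971/√(273/2) = 0.3399.

d ≈ 0.340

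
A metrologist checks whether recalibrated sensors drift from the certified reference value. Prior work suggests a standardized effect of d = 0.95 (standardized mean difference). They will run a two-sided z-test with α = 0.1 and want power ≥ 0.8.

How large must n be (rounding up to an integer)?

n = 7

For power 0.8 need Φ(δ − z_{0.05}) = 0.8, so δ = z_{0.05} + z_{0.20} = 1.645 + 0.842 = 2.486.
(Ignoring the negligible lower-tail rejection probability gives the usual closed-form inversion.)
δ = d·√n ⇒ n = (δ/d)² = (2.486 / 0.95)² = 6.85.
Rounding up, n = 7.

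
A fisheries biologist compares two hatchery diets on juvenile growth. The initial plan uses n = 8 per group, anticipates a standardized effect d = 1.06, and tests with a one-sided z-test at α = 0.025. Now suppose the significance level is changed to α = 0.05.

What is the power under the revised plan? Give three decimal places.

δ = d·√(n/2) = 1.06 × √(8/2) = 2.1200 (unchanged). New critical value: z_{0.05} = 1.645.
Revised power = Φ(δ − 1.645) = Φ(0.475) = 0.6827.

Power ≈ 0.683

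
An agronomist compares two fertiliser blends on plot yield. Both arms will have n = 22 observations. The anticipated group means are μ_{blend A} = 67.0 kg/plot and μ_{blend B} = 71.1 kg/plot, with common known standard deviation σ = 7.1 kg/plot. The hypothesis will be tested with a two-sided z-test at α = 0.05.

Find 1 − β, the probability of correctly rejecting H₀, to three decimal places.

Power ≈ 0.482

Standardized effect: d = |μ_{blend A} − μ_{blend B}| / σ = |67.0 − 71.1| / 7.1 = 0.5775
Noncentrality parameter: δ = d·√(n/2) = 0.5775 × √(22/2) = 1.9152
Two-sided α = 0.05 → critical value z_{0.025} = 1.960.
Power = Φ(δ − 1.960) + Φ(−δ − 1.960) = Φ(-0.045) + Φ(-3.875) = 0.4822 + 0.0001 = 0.4822.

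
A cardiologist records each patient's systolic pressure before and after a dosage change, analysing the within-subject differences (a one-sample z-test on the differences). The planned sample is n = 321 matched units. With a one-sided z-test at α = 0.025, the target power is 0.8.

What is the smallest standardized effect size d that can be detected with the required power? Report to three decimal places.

d ≈ 0.156

Required noncentrality: δ = z_{0.025} + z_{0.20} = 1.960 + 0.842 = 2.802.
δ = d·√n ⇒ d = δ/√n = 2.802/√321 = 0.1564.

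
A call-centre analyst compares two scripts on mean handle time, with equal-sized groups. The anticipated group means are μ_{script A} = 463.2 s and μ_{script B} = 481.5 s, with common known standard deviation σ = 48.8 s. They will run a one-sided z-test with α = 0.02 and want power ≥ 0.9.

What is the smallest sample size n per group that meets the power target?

Standardized effect: d = |μ_{script A} − μ_{script B}| / σ = |463.2 − 481.5| / 48.8 = 0.3750
For power 0.9 need Φ(δ − z_{0.02}) = 0.9, so δ = z_{0.02} + z_{0.10} = 2.054 + 1.282 = 3.335.
δ = d·√(n/2) ⇒ n = 2(δ/d)² = 2 × (3.335 / 0.3750)² = 158.21.
Round up to the next whole unit.

n = 159 per group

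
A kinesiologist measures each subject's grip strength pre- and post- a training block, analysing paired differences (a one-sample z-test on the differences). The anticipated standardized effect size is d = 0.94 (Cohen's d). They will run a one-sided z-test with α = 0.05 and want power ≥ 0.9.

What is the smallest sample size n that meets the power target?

n = 10

Set Φ(δ − 1.645) = 0.9; then δ − 1.645 = Φ⁻¹(0.9) = 1.282, giving δ = 2.926.
δ = d·√n ⇒ n = (δ/d)² = (2.926 / 0.94)² = 9.69.
Rounding up, n = 10.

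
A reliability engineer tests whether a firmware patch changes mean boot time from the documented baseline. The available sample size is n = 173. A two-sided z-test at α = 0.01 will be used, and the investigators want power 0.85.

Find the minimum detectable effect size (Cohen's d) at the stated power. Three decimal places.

Need Φ(δ − 2.576) = 0.85, so δ = 2.576 + 1.036 = 3.612.
(The second rejection-region term Φ(−δ − z_{α/2}) is negligible and dropped.)
δ = d·√n ⇒ d = δ/√n = 3.612/√173 = 0.2746.

d ≈ 0.275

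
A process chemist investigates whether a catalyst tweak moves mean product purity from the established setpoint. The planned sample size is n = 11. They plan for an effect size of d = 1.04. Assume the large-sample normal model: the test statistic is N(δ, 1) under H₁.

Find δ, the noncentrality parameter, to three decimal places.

δ ≈ 3.449

The noncentrality parameter scales effect size by the design's sample-size factor: δ = d·√n = 1.04 × √11 = 3.4493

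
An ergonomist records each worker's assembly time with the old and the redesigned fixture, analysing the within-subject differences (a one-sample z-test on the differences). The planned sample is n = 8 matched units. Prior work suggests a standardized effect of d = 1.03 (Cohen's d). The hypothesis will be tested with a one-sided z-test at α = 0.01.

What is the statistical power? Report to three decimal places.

Power ≈ 0.721

Noncentrality parameter: δ = d·√n = 1.03 × √8 = 2.9133
One-sided α = 0.01 → critical value z_{0.01} = 2.326.
Power = P(Z > 2.326 − δ) = Φ(0.587) = 0.7214.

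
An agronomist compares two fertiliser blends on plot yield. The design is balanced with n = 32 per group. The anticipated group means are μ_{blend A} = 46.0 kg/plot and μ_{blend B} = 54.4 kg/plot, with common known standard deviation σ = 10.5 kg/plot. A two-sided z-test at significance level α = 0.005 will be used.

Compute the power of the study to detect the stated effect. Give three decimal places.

Standardized effect: d = |μ_{blend A} − μ_{blend B}| / σ = |46.0 − 54.4| / 10.5 = 0.8000
Noncentrality parameter: δ = d·√(n/2) = 0.8000 × √(32/2) = 3.2000
Critical value for a two-sided test at α = 0.005: z_{α/2} = 2.807.
Power = Φ(δ − 2.807) + Φ(−δ − 2.807) = Φ(0.393) + Φ(-6.007) = 0.6528 + 0.0000 = 0.6528.

Power ≈ 0.653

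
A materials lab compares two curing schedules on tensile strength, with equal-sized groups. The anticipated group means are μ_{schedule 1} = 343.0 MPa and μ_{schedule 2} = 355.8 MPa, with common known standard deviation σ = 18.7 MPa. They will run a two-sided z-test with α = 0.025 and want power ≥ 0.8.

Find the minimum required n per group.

Standardized effect: d = |μ_{schedule 1} − μ_{schedule 2}| / σ = |343.0 − 355.8| / 18.7 = 0.6845
For power 0.8 need Φ(δ − z_{0.0125}) = 0.8, so δ = z_{0.0125} + z_{0.20} = 2.241 + 0.842 = 3.083.
(For δ > 0 the lower-tail rejection region contributes negligibly to power, so the one-term inversion is standard.)
δ = d·√(n/2) ⇒ n = 2(δ/d)² = 2 × (3.083 / 0.6845)² = 40.57.
Round up to the next whole unit.

n = 41 per group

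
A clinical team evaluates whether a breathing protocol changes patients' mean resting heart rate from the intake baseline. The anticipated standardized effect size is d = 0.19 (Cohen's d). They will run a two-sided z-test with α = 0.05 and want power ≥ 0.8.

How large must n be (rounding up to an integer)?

For power 0.8 need Φ(δ − z_{0.025}) = 0.8, so δ = z_{0.025} + z_{0.20} = 1.960 + 0.842 = 2.802.
(The Φ(−δ − z_{α/2}) term is vanishingly small for δ > 0 and is dropped in the standard sample-size formula.)
δ = d·√n ⇒ n = (δ/d)² = (2.802 / 0.19)² = 217.42.
Rounding up, n = 218.

n = 218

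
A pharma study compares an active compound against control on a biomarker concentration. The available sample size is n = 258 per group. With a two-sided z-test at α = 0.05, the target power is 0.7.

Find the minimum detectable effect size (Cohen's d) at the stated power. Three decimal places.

d ≈ 0.219

Need Φ(δ − 1.960) = 0.7, so δ = 1.960 + 0.524 = 2.484.
(The second rejection-region term Φ(−δ − z_{α/2}) is negligible and dropped.)
δ = d·√(n/2) ⇒ d = δ/√(n/2) = 2.484/√(258/2) = 0.2187.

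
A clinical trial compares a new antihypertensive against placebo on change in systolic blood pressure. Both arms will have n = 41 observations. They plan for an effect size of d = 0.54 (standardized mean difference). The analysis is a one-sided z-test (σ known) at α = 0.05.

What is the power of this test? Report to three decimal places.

Power ≈ 0.788

Noncentrality parameter: δ = d·√(n/2) = 0.54 × √(41/2) = 2.4450
Critical value for a one-sided test at α = 0.05: z_α = 1.645.
Power = Φ(δ − 1.645) = Φ(0.800) = 0.7882.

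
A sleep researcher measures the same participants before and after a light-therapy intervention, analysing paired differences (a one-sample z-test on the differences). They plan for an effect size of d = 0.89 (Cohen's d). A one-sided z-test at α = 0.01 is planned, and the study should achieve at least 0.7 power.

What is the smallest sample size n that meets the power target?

Set Φ(δ − 2.326) = 0.7; then δ − 2.326 = Φ⁻¹(0.7) = 0.524, giving δ = 2.851.
δ = d·√n ⇒ n = (δ/d)² = (2.851 / 0.89)² = 10.26.
Round up to the next whole unit.

n = 11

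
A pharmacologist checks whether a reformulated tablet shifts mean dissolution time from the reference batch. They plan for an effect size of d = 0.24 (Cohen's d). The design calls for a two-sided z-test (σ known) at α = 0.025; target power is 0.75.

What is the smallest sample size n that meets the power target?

n = 148

Set Φ(δ − 2.241) = 0.75; then δ − 2.241 = Φ⁻¹(0.75) = 0.674, giving δ = 2.916.
(For δ > 0 the lower-tail rejection region contributes negligibly to power, so the one-term inversion is standard.)
δ = d·√n ⇒ n = (δ/d)² = (2.916 / 0.24)² = 147.61.
Rounding up, n = 148.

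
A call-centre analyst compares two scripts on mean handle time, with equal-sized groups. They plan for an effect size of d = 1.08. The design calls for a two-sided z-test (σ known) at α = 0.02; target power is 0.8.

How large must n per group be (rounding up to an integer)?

Set Φ(δ − 2.326) = 0.8; then δ − 2.326 = Φ⁻¹(0.8) = 0.842, giving δ = 3.168.
(Ignoring the negligible lower-tail rejection probability gives the usual closed-form inversion.)
δ = d·√(n/2) ⇒ n = 2(δ/d)² = 2 × (3.168 / 1.08)² = 17.21.
Round up to the next whole unit.

n = 18 per group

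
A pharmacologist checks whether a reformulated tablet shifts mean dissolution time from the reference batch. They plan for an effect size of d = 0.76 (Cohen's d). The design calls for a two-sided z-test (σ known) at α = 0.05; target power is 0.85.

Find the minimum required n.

n = 16

For power 0.85 need Φ(δ − z_{0.025}) = 0.85, so δ = z_{0.025} + z_{0.15} = 1.960 + 1.036 = 2.996.
(The Φ(−δ − z_{α/2}) term is vanishingly small for δ > 0 and is dropped in the standard sample-size formula.)
δ = d·√n ⇒ n = (δ/d)² = (2.996 / 0.76)² = 15.54.
Rounding up, n = 16.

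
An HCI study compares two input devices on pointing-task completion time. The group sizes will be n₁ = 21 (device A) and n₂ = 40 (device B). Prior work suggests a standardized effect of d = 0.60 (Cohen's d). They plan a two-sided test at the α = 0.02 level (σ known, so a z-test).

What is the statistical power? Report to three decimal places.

Noncentrality parameter: δ = d / √(1/n₁ + 1/n₂) = 0.60 / √(1/21 + 1/40) = 2.2265
Critical value for a two-sided test at α = 0.02: z_{α/2} = 2.326.
Power = Φ(δ − 2.326) + Φ(−δ − 2.326) = Φ(-0.100) + Φ(-4.553) = 0.4602 + 0.0000 = 0.4602.

Power ≈ 0.460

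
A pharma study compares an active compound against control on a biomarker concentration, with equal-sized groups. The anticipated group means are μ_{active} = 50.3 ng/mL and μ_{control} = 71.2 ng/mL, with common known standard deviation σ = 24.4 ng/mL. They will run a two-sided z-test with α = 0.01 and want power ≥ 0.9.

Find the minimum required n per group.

n = 41 per group

Standardized effect: d = |μ_{active} − μ_{control}| / σ = |50.3 − 71.2| / 24.4 = 0.8566
For power 0.9 need Φ(δ − z_{0.005}) = 0.9, so δ = z_{0.005} + z_{0.10} = 2.576 + 1.282 = 3.857.
(For δ > 0 the lower-tail rejection region contributes negligibly to power, so the one-term inversion is standard.)
δ = d·√(n/2) ⇒ n = 2(δ/d)² = 2 × (3.857 / 0.8566)² = 40.56.
Round up to the next whole unit.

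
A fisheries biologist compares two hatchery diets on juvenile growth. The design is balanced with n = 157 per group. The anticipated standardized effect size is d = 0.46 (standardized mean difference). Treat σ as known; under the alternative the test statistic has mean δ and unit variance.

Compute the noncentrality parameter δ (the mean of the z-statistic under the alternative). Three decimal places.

δ ≈ 4.076

δ = d·√(n/2) = 0.46 × √(157/2) = 4.0756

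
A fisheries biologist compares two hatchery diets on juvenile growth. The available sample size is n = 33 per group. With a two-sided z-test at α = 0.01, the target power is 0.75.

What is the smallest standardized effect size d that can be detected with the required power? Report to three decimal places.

Need Φ(δ − 2.576) = 0.75, so δ = 2.576 + 0.674 = 3.250.
(The second rejection-region term Φ(−δ − z_{α/2}) is negligible and dropped.)
δ = d·√(n/2) ⇒ d = δ/√(n/2) = 3.250/√(33/2) = 0.8002.

d ≈ 0.800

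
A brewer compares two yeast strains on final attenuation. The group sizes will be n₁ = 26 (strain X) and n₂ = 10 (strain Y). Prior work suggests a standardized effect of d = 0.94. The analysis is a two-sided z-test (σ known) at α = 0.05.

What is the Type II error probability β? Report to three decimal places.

β ≈ 0.286

Noncentrality parameter: δ = d / √(1/n₁ + 1/n₂) = 0.94 / √(1/26 + 1/10) = 2.5262
Critical value for a two-sided test at α = 0.05: z_{α/2} = 1.960.
Power = Φ(δ − 1.960) + Φ(−δ − 1.960) = Φ(0.566) + Φ(-4.486) = 0.7144 + 0.0000 = 0.7144.
Type II error: β = 1 − power = 1 − 0.7144 = 0.2856.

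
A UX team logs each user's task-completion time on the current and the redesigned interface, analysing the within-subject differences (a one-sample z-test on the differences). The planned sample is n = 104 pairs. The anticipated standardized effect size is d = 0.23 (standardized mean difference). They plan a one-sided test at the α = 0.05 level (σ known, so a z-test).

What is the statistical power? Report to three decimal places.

Noncentrality parameter: δ = d·√n = 0.23 × √104 = 2.3455
Critical value for a one-sided test at α = 0.05: z_α = 1.645.
Power = Φ(δ − 1.645) = Φ(0.701) = 0.7583.

Power ≈ 0.758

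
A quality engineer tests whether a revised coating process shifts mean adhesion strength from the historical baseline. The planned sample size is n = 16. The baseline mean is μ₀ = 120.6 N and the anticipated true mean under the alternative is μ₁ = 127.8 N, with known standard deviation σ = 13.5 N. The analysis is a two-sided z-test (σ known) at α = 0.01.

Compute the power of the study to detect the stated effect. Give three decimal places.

Power ≈ 0.329

Standardized effect: d = |μ₁ − μ₀| / σ = |127.8 − 120.6| / 13.5 = 0.5333
Noncentrality parameter: δ = d·√n = 0.5333 × √16 = 2.1333
Two-sided α = 0.01 → critical value z_{0.005} = 2.576.
Power = Φ(δ − 2.576) + Φ(−δ − 2.576) = Φ(-0.442) + Φ(-4.709) = 0.3291 + 0.0000 = 0.3291.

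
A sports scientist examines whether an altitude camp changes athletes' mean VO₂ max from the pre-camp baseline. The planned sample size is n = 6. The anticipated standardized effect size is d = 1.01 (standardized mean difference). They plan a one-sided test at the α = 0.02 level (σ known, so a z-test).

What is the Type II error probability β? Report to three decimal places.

β ≈ 0.337

Noncentrality parameter: δ = d·√n = 1.01 × √6 = 2.4740
One-sided α = 0.02 → critical value z_{0.02} = 2.054.
Power = Φ(δ − 2.054) = Φ(0.420) = 0.6628.
Type II error: β = 1 − power = 1 − 0.6628 = 0.3372.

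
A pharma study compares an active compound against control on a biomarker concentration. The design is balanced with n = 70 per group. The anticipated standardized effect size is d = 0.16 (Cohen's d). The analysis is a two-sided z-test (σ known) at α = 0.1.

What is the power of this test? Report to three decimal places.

Power ≈ 0.247

Noncentrality parameter: δ = d·√(n/2) = 0.16 × √(70/2) = 0.9466
Critical value for a two-sided test at α = 0.1: z_{α/2} = 1.645.
Power = Φ(δ − 1.645) + Φ(−δ − 1.645) = Φ(-0.698) + Φ(-2.591) = 0.2425 + 0.0048 = 0.2473.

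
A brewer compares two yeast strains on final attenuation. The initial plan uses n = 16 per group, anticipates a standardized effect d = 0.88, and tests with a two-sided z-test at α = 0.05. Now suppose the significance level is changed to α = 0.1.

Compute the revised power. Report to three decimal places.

δ = d·√(n/2) = 0.88 × √(16/2) = 2.4890 (unchanged). New critical value: z_{0.05} = 1.645.
Revised power = Φ(δ − 1.645) + Φ(−δ − 1.645) = Φ(0.844) + Φ(-4.134) = 0.8007 + 0.0000 = 0.8007.

Power ≈ 0.801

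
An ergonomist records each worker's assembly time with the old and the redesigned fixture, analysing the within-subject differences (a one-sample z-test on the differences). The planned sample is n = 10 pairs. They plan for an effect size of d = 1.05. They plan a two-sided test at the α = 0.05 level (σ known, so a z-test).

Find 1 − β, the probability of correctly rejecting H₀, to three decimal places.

Noncentrality parameter: δ = d·√n = 1.05 × √10 = 3.3204
Critical value for a two-sided test at α = 0.05: z_{α/2} = 1.960.
Power = Φ(δ − 1.960) + Φ(−δ − 1.960) = Φ(1.360) + Φ(-5.280) = 0.9132 + 0.0000 = 0.9132.

Power ≈ 0.913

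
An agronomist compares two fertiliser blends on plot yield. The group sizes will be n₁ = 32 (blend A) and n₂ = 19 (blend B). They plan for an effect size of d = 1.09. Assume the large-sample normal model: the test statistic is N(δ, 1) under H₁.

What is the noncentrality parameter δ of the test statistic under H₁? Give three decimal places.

The noncentrality parameter scales effect size by the design's sample-size factor: δ = d / √(1/n₁ + 1/n₂) = 1.09 / √(1/32 + 1/19) = 3.7635

δ ≈ 3.764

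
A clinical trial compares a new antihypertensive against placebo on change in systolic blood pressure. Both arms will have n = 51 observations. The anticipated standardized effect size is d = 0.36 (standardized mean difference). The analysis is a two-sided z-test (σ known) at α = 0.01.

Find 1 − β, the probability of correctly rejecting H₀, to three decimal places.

Noncentrality parameter: δ = d·√(n/2) = 0.36 × √(51/2) = 1.8179
Critical value for a two-sided test at α = 0.01: z_{α/2} = 2.576.
Power = Φ(δ − 2.576) + Φ(−δ − 2.576) = Φ(-0.758) + Φ(-4.394) = 0.2242 + 0.0000 = 0.2243.

Power ≈ 0.224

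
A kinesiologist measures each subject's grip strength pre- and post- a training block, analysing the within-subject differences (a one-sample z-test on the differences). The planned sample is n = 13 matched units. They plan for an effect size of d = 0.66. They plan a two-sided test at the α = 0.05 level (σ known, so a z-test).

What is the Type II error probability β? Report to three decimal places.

Noncentrality parameter: δ = d·√n = 0.66 × √13 = 2.3797
Two-sided α = 0.05 → critical value z_{0.025} = 1.960.
Power = Φ(δ − 1.960) + Φ(−δ − 1.960) = Φ(0.420) + Φ(-4.340) = 0.6626 + 0.0000 = 0.6627.
Type II error: β = 1 − power = 1 − 0.6627 = 0.3373.

β ≈ 0.337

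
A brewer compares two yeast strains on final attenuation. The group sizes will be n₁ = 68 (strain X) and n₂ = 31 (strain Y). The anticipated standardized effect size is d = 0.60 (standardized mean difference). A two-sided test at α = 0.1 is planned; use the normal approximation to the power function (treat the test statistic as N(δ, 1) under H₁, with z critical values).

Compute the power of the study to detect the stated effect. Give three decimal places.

Power ≈ 0.869

Noncentrality parameter: δ = d / √(1/n₁ + 1/n₂) = 0.60 / √(1/68 + 1/31) = 2.7687
Critical value for a two-sided test at α = 0.1: z_{α/2} = 1.645.
Power = Φ(δ − 1.645) + Φ(−δ − 1.645) = Φ(1.124) + Φ(-4.414) = 0.8695 + 0.0000 = 0.8695.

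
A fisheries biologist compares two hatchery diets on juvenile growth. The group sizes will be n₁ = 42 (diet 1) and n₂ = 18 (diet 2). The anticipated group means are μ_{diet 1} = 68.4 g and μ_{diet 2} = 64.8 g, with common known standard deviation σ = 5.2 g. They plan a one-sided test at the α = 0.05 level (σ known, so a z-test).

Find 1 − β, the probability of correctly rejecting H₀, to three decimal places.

Power ≈ 0.792

Standardized effect: d = |μ_{diet 1} − μ_{diet 2}| / σ = |68.4 − 64.8| / 5.2 = 0.6923
Noncentrality parameter: δ = d / √(1/n₁ + 1/n₂) = 0.6923 / √(1/42 + 1/18) = 2.4574
One-sided α = 0.05 → critical value z_{0.05} = 1.645.
Power = P(Z > 1.645 − δ) = Φ(0.813) = 0.7918.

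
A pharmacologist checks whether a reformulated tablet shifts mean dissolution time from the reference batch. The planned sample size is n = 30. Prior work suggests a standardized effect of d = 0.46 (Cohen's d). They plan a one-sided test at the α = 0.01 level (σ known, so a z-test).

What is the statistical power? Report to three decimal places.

Power ≈ 0.577

Noncentrality parameter: δ = d·√n = 0.46 × √30 = 2.5195
One-sided α = 0.01 → critical value z_{0.01} = 2.326.
Power = Φ(δ − 2.326) = Φ(0.193) = 0.5766.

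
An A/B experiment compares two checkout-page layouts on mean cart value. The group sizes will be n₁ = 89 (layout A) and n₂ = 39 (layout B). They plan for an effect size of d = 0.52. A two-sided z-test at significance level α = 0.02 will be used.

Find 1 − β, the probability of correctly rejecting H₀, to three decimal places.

Power ≈ 0.649

Noncentrality parameter: δ = d / √(1/n₁ + 1/n₂) = 0.52 / √(1/89 + 1/39) = 2.7079
Two-sided α = 0.02 → critical value z_{0.01} = 2.326.
Power = Φ(δ − 2.326) + Φ(−δ − 2.326) = Φ(0.382) + Φ(-5.034) = 0.6486 + 0.0000 = 0.6486.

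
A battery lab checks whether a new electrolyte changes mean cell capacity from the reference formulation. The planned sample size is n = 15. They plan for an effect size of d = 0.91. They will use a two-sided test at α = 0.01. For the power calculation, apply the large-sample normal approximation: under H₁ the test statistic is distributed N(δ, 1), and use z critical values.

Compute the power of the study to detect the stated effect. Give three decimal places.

Power ≈ 0.829

Noncentrality parameter: δ = d·√n = 0.91 × √15 = 3.5244
Critical value for a two-sided test at α = 0.01: z_{α/2} = 2.576.
Power = Φ(δ − 2.576) + Φ(−δ − 2.576) = Φ(0.949) + Φ(-6.100) = 0.8286 + 0.0000 = 0.8286.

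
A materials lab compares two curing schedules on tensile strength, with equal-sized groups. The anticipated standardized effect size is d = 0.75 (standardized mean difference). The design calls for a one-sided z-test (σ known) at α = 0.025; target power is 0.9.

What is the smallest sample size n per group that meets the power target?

Set Φ(δ − 1.960) = 0.9; then δ − 1.960 = Φ⁻¹(0.9) = 1.282, giving δ = 3.242.
δ = d·√(n/2) ⇒ n = 2(δ/d)² = 2 × (3.242 / 0.75)² = 37.36.
Rounding up, n = 38 per group.

n = 38 per group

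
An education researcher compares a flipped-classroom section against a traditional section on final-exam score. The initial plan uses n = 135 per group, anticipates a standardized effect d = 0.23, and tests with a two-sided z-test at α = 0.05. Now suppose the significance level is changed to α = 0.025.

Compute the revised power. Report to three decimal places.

Power ≈ 0.363

δ = d·√(n/2) = 0.23 × √(135/2) = 1.8896 (unchanged). New critical value: z_{0.0125} = 2.241.
Revised power = Φ(δ − 2.241) + Φ(−δ − 2.241) = Φ(-0.352) + Φ(-4.131) = 0.3625 + 0.0000 = 0.3625.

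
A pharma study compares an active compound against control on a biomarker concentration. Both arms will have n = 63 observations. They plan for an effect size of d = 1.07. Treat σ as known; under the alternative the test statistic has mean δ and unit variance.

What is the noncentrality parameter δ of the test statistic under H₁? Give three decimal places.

δ = d·√(n/2) = 1.07 × √(63/2) = 6.0054

δ ≈ 6.005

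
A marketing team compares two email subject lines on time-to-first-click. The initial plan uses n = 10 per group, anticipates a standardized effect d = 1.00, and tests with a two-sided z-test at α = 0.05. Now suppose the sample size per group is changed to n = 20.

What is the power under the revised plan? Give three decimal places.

Power ≈ 0.885

With n = 20 per group: δ = d·√(n/2) = 1.00 × √(20/2) = 3.1623. Critical value z_{0.025} = 1.960.
Revised power = Φ(δ − 1.960) + Φ(−δ − 1.960) = Φ(1.202) + Φ(-5.122) = 0.8854 + 0.0000 = 0.8854.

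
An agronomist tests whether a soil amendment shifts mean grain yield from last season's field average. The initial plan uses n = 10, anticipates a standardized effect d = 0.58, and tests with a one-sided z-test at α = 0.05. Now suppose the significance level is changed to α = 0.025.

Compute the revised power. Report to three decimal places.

δ = d·√n = 0.58 × √10 = 1.8341 (unchanged). New critical value: z_{0.025} = 1.960.
Revised power = P(Z > 1.960 − δ) = Φ(-0.126) = 0.4499.

Power ≈ 0.450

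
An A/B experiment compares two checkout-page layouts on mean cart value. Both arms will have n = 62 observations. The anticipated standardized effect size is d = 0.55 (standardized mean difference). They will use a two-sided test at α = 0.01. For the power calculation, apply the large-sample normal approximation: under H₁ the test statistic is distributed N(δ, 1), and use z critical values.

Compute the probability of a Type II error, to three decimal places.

β ≈ 0.313

Noncentrality parameter: δ = d·√(n/2) = 0.55 × √(62/2) = 3.0623
Critical value for a two-sided test at α = 0.01: z_{α/2} = 2.576.
Power = Φ(δ − 2.576) + Φ(−δ − 2.576) = Φ(0.486) + Φ(-5.638) = 0.6867 + 0.0000 = 0.6867.
Type II error: β = 1 − power = 1 − 0.6867 = 0.3133.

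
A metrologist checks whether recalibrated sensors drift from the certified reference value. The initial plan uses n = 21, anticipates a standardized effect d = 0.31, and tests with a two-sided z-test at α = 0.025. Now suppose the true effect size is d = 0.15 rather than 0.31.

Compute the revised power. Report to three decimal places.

With d = 0.15: δ = d·√n = 0.15 × √21 = 0.6874. Critical value z_{0.0125} = 2.241.
Revised power = Φ(δ − 2.241) + Φ(−δ − 2.241) = Φ(-1.554) + Φ(-2.929) = 0.0601 + 0.0017 = 0.0618.

Power ≈ 0.062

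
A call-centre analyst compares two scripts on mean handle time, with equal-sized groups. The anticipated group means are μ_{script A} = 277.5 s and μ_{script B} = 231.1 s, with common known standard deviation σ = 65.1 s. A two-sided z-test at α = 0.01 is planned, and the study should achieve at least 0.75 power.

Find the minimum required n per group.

n = 42 per group

Standardized effect: d = |μ_{script A} − μ_{script B}| / σ = |277.5 − 231.1| / 65.1 = 0.7127
Set Φ(δ − 2.576) = 0.75; then δ − 2.576 = Φ⁻¹(0.75) = 0.674, giving δ = 3.250.
(For δ > 0 the lower-tail rejection region contributes negligibly to power, so the one-term inversion is standard.)
δ = d·√(n/2) ⇒ n = 2(δ/d)² = 2 × (3.250 / 0.7127)² = 41.59.
Round up to the next whole unit.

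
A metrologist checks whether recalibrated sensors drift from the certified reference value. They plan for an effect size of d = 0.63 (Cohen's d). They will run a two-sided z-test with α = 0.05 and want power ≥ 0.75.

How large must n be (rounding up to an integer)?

n = 18

For power 0.75 need Φ(δ − z_{0.025}) = 0.75, so δ = z_{0.025} + z_{0.25} = 1.960 + 0.674 = 2.634.
(Ignoring the negligible lower-tail rejection probability gives the usual closed-form inversion.)
δ = d·√n ⇒ n = (δ/d)² = (2.634 / 0.63)² = 17.49.
Rounding up, n = 18.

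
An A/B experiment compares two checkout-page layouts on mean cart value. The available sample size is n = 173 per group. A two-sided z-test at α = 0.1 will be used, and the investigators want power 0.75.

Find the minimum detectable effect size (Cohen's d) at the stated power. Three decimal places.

Need Φ(δ − 1.645) = 0.75, so δ = 1.645 + 0.674 = 2.319.
(Lower-tail contribution to power is negligible for δ > 0.)
δ = d·√(n/2) ⇒ d = δ/√(n/2) = 2.319/√(173/2) = 0.2494.

d ≈ 0.249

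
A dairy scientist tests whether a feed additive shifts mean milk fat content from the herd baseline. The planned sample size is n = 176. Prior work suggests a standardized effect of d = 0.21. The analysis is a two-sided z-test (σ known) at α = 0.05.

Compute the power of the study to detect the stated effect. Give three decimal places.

Noncentrality parameter: δ = d·√n = 0.21 × √176 = 2.7860
Two-sided α = 0.05 → critical value z_{0.025} = 1.960.
Power = Φ(δ − 1.960) + Φ(−δ − 1.960) = Φ(0.826) + Φ(-4.746) = 0.7956 + 0.0000 = 0.7956.

Power ≈ 0.796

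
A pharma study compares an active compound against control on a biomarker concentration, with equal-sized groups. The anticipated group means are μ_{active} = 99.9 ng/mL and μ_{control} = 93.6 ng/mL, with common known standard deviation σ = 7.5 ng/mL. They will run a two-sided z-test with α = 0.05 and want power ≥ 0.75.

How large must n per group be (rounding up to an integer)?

n = 20 per group

Standardized effect: d = |μ_{active} − μ_{control}| / σ = |99.9 − 93.6| / 7.5 = 0.8400
For power 0.75 need Φ(δ − z_{0.025}) = 0.75, so δ = z_{0.025} + z_{0.25} = 1.960 + 0.674 = 2.634.
(For δ > 0 the lower-tail rejection region contributes negligibly to power, so the one-term inversion is standard.)
δ = d·√(n/2) ⇒ n = 2(δ/d)² = 2 × (2.634 / 0.8400)² = 19.67.
Round up to the next whole unit.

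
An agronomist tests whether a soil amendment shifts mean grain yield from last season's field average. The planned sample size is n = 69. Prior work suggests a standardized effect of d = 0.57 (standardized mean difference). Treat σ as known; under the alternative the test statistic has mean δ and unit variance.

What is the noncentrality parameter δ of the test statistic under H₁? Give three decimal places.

The noncentrality parameter scales effect size by the design's sample-size factor: δ = d·√n = 0.57 × √69 = 4.7348

δ ≈ 4.735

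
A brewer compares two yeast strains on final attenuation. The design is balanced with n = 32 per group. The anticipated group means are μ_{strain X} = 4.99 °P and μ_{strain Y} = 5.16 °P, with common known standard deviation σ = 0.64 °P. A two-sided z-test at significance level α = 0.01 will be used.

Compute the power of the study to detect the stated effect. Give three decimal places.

Standardized effect: d = |μ_{strain X} − μ_{strain Y}| / σ = |4.99 − 5.16| / 0.64 = 0.2656
Noncentrality parameter: δ = d·√(n/2) = 0.2656 × √(32/2) = 1.0625
Two-sided α = 0.01 → critical value z_{0.005} = 2.576.
Power = Φ(δ − 2.576) + Φ(−δ − 2.576) = Φ(-1.513) + Φ(-3.638) = 0.0651 + 0.0001 = 0.0652.

Power ≈ 0.065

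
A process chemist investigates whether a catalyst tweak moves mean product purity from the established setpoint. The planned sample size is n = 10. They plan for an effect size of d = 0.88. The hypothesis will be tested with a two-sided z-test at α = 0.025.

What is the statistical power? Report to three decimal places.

Noncentrality parameter: δ = d·√n = 0.88 × √10 = 2.7828
Critical value for a two-sided test at α = 0.025: z_{α/2} = 2.241.
Power = Φ(δ − 2.241) + Φ(−δ − 2.241) = Φ(0.541) + Φ(-5.024) = 0.7059 + 0.0000 = 0.7059.

Power ≈ 0.706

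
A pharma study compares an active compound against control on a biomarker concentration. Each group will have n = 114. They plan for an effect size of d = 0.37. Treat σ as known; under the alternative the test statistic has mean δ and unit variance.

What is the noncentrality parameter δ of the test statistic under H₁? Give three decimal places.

δ = d·√(n/2) = 0.37 × √(114/2) = 2.7934

δ ≈ 2.793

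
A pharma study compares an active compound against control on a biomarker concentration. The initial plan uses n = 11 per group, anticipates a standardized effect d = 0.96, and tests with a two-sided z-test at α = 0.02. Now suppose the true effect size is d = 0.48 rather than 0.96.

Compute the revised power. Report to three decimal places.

Power ≈ 0.115

With d = 0.48: δ = d·√(n/2) = 0.48 × √(11/2) = 1.1257. Critical value z_{0.01} = 2.326.
Revised power = Φ(δ − 2.326) + Φ(−δ − 2.326) = Φ(-1.201) + Φ(-3.452) = 0.1149 + 0.0003 = 0.1152.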